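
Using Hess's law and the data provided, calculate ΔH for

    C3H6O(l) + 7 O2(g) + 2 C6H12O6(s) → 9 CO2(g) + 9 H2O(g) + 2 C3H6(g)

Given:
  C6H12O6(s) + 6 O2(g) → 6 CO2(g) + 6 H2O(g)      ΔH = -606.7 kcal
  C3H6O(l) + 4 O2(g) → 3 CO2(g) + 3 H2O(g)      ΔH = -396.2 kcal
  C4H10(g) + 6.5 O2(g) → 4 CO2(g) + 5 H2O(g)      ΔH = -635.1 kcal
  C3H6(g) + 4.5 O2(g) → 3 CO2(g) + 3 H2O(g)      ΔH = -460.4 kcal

equation 1 × 2 (×2 to match 2 C6H12O6(s) in the target): (2)·(-606.7) = -1213.4 kcal
equation 2 as written (C3H6O(l) already on the reactant side): -396.2 kcal
equation 3: not needed (C4H10(g) appears nowhere else).
equation 4 reversed and × 2 (reverse to put C3H6(g) on the product side; ×2 to match 2 C3H6(g) in the target): (-2)·(-460.4) = +920.8 kcal
Summing the manipulated equations, ΔH = (2)·(-606.7) + (1)·(-396.2) + (-2)·(-460.4) = -688.8 kcal

ΔH = -688.8 kcal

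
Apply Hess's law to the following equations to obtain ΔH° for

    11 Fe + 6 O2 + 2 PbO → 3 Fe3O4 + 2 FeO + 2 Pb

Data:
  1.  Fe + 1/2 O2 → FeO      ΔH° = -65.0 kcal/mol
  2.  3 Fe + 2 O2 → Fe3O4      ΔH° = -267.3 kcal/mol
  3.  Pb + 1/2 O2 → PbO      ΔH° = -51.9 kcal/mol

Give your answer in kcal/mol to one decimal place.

ΔH° = -828.1 kcal/mol

eq. 1 × 2: (2)·(-65.0) = -130.0 kcal/mol
eq. 2 × 3: (3)·(-267.3) = -801.9 kcal/mol
eq. 3 reversed and × 2: (-2)·(-51.9) = +103.8 kcal/mol
Since enthalpy is a state function, ΔH° = (-130.0) + (-801.9) + (+103.8) = -828.1 kcal/mol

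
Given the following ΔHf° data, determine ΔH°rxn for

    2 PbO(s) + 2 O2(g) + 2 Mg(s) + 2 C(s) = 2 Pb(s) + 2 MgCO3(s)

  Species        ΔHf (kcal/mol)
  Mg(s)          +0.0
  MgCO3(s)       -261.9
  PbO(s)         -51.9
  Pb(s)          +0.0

ΔH°rxn = Σ nΔHf°(products) − Σ nΔHf°(reactants).
Products: 2·(+0.0) + 2·(-261.9) = -523.8
Reactants: 2·(-51.9) + 2·(+0.0) + 2·(+0.0) + 2·(+0.0) = -103.8
ΔH°rxn = (-523.8) − (-103.8) = -420.0 kcal/mol

ΔH°rxn = -420.0 kcal/mol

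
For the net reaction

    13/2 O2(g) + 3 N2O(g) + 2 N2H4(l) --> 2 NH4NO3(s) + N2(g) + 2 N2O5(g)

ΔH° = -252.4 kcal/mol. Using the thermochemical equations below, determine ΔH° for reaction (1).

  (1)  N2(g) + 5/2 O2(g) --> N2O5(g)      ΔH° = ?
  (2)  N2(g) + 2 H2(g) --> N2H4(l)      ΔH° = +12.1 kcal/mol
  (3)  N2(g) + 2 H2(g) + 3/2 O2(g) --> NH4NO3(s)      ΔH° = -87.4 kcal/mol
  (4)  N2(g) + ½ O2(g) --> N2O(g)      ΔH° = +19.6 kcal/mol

(1) × 2 (scale by 2 for the 2 N2O5(g)): contributes 2·x
(2) reversed and × 2 (N2H4(l) must end up as a reactant; scale by 2 for the 2 N2H4(l)): (-2)·(+12.1) = -24.2 kcal/mol
(3) × 2 (×2 to match 2 NH4NO3(s) in the target): (2)·(-87.4) = -174.8 kcal/mol
(4) reversed and × 3 (N2O(g) must end up as a reactant; ×3 to match 3 N2O(g) in the target): (-3)·(+19.6) = -58.8 kcal/mol
-252.4 = (-24.2) + (-174.8) + (-58.8) + 2·x
x = (-252.4 − (-257.8)) / (2) = 2.7 kcal/mol

ΔH° = 2.7 kcal/mol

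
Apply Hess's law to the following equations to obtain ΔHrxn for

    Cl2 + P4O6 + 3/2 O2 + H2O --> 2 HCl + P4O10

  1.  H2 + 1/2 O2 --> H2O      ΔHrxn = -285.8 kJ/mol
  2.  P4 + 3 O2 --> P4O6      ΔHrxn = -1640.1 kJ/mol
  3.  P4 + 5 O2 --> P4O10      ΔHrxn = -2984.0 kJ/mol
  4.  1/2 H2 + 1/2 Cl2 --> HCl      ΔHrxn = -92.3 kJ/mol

eq. 1 reversed (H2O must end up as a reactant): +285.8 kJ/mol
eq. 2 reversed (reverse to put P4O6 on the reactant side): +1640.1 kJ/mol
eq. 3 as written (P4O10 already on the product side): -2984.0 kJ/mol
eq. 4 × 2 (scale by 2 for the 2 HCl): (2)·(-92.3) = -184.6 kJ/mol
ΔHrxn = (-1)·(-285.8) + (-1)·(-1640.1) + (1)·(-2984.0) + (2)·(-92.3) = -1242.7 kJ/mol

ΔHrxn = -1242.7 kJ/mol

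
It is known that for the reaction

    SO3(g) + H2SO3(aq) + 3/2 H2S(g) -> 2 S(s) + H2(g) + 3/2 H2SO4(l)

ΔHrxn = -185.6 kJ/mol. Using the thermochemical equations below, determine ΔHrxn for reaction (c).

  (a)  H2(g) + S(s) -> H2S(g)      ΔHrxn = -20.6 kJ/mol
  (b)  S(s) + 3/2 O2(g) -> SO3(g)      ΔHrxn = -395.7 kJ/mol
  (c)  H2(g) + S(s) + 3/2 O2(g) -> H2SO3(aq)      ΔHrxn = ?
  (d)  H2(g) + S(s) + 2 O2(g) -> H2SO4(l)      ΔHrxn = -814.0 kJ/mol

ΔHrxn = -608.8 kJ/mol

(a) reversed and × 3/2 (H2S(g) must end up as a reactant; ×3/2 to match 3/2 H2S(g) in the target): (-3/2)·(-20.6) = +30.9 kJ/mol
(b) reversed (SO3(g) must end up as a reactant): +395.7 kJ/mol
(c) reversed (reverse to put H2SO3(aq) on the reactant side): contributes −x
(d) × 3/2 (×3/2 to match 3/2 H2SO4(l) in the target): (3/2)·(-814.0) = -1221.0 kJ/mol
-185.6 = (+30.9) + (+395.7) + (-1221.0) − x
x = (-185.6 − (-794.4)) / (-1) = -608.8 kJ/mol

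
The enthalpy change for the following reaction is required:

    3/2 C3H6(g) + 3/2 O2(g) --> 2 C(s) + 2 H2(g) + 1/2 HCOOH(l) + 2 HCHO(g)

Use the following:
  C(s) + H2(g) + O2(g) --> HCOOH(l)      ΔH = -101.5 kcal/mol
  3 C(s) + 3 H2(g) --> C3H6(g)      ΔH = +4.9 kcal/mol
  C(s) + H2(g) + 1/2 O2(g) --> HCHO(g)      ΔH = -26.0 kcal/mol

equation 1 × 1/2: (1/2)·(-101.5) = -50.75 kcal/mol
equation 2 reversed and × 3/2: (-3/2)·(+4.9) = -7.35 kcal/mol
equation 3 × 2: (2)·(-26.0) = -52.0 kcal/mol
ΔH = (1/2)·(-101.5) + (-3/2)·(+4.9) + (2)·(-26.0) = -110.1 kcal/mol

ΔH = -110.1 kcal/mol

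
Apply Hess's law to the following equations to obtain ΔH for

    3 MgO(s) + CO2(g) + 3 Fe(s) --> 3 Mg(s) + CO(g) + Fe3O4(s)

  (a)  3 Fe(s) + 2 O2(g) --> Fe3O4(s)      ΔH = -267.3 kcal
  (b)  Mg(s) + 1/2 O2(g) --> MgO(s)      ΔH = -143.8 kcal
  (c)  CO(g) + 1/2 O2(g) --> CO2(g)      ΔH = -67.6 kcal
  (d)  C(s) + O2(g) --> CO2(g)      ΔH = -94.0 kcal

ΔH = 231.7 kcal

(a) as written (Fe3O4(s) already on the product side): -267.3 kcal
(b) reversed and × 3 (reverse to put MgO(s) on the reactant side; ×3 to match 3 MgO(s) in the target): (-3)·(-143.8) = +431.4 kcal
(c) reversed (reverse to put CO(g) on the product side): +67.6 kcal
(d): not needed (C(s) appears nowhere else).
Combining the equations, ΔH = (-267.3) + (+431.4) + (+67.6) = 231.7 kcal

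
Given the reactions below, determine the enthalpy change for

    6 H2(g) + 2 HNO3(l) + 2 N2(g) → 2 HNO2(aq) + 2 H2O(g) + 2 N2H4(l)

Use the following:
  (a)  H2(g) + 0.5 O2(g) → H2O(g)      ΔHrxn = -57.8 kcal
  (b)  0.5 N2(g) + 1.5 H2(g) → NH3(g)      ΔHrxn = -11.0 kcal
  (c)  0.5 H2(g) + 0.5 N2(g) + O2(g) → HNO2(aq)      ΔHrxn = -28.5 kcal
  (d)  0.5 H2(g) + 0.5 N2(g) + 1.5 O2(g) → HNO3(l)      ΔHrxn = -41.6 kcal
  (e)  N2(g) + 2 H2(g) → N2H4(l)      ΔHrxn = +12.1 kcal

(a) × 2 (×2 to match 2 H2O(g) in the target): (2)·(-57.8) = -115.6 kcal
(b): not needed (NH3(g) appears nowhere else).
(c) × 2 (×2 to match 2 HNO2(aq) in the target): (2)·(-28.5) = -57.0 kcal
(d) reversed and × 2 (HNO3(l) must end up as a reactant; ×2 to match 2 HNO3(l) in the target): (-2)·(-41.6) = +83.2 kcal
(e) × 2 (×2 to match 2 N2H4(l) in the target): (2)·(+12.1) = +24.2 kcal
Combining the equations, ΔHrxn = (2)·(-57.8) + (2)·(-28.5) + (-2)·(-41.6) + (2)·(+12.1) = -65.2 kcal

ΔHrxn = -65.2 kcal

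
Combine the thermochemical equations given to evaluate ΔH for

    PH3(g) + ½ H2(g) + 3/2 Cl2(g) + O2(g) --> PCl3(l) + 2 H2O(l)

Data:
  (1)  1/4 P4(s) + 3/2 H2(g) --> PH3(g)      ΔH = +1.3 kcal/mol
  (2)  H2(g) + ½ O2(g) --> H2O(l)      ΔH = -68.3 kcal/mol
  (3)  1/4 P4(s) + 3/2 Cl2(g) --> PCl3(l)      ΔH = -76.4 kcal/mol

(1) reversed (PH3(g) must end up as a reactant): -1.3 kcal/mol
(2) × 2 (×2 to match 2 H2O(l) in the target): (2)·(-68.3) = -136.6 kcal/mol
(3) as written (PCl3(l) already on the product side): -76.4 kcal/mol
ΔH = (-1.3) + (-136.6) + (-76.4) = -214.3 kcal/mol

ΔH = -214.3 kcal/mol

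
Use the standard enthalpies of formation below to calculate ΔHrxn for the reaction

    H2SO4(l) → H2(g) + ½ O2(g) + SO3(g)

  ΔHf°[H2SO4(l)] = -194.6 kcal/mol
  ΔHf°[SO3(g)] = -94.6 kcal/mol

ΔHrxn = 100.0 kcal/mol

Products: 1·(+0.0) + 1/2·(+0.0) + 1·(-94.6) = -94.6
Reactants: 1·(-194.6) = -194.6
ΔHrxn = (-94.6) − (-194.6) = 100.0 kcal/mol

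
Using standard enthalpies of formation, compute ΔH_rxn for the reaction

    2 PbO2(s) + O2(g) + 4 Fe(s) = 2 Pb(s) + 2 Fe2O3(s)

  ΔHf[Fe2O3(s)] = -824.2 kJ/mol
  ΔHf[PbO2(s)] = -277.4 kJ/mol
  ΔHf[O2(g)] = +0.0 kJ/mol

ΔH°rxn = Σ nΔHf°(products) − Σ nΔHf°(reactants).
Products: 2·(+0.0) + 2·(-824.2) = -1648.4
Reactants: 2·(-277.4) + 1·(+0.0) + 4·(+0.0) = -554.8
ΔH_rxn = (-1648.4) − (-554.8) = -1093.6 kJ/mol

ΔH_rxn = -1093.6 kJ/mol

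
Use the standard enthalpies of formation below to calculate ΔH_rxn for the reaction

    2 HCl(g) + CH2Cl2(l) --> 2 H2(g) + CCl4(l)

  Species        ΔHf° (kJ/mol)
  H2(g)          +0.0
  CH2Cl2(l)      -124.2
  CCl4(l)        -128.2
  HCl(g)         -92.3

ΔH_rxn = 180.6 kJ/mol

Products: 2·(+0.0) + 1·(-128.2) = -128.2
Reactants: 2·(-92.3) + 1·(-124.2) = -308.8
ΔH_rxn = (-128.2) − (-308.8) = 180.6 kJ/mol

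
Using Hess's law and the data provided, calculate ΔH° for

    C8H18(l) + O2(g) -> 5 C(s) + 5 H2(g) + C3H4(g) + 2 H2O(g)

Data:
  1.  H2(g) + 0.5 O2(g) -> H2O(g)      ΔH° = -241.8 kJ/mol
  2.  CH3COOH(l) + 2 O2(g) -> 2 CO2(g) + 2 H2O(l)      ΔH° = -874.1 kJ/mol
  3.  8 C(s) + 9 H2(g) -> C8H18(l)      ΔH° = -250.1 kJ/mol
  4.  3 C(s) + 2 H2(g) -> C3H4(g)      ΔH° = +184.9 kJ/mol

eq. 1 × 2: (2)·(-241.8) = -483.6 kJ/mol
eq. 2: not needed.
eq. 3 reversed: +250.1 kJ/mol
eq. 4 as written: +184.9 kJ/mol
By Hess's law, ΔH° = (2)·(-241.8) + (-1)·(-250.1) + (1)·(+184.9) = -48.6 kJ/mol

ΔH° = -48.6 kJ/mol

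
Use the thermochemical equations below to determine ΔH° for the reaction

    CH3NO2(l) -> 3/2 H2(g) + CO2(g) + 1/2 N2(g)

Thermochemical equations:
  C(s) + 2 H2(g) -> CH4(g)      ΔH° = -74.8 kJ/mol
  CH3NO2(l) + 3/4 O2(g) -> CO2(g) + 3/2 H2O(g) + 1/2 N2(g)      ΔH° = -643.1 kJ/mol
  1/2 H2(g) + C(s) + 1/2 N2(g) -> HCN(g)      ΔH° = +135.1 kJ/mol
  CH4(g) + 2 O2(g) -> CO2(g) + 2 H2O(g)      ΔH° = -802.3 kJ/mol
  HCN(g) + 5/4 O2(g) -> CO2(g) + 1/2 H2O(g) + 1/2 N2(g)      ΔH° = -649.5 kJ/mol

equation 1 reversed: +74.8 kJ/mol
equation 2 as written: -643.1 kJ/mol
equation 3 as written: +135.1 kJ/mol
equation 4 reversed: +802.3 kJ/mol
equation 5 as written: -649.5 kJ/mol
ΔH° = (+74.8) + (-643.1) + (+135.1) + (+802.3) + (-649.5) = -280.4 kJ/mol

ΔH° = -280.4 kJ/mol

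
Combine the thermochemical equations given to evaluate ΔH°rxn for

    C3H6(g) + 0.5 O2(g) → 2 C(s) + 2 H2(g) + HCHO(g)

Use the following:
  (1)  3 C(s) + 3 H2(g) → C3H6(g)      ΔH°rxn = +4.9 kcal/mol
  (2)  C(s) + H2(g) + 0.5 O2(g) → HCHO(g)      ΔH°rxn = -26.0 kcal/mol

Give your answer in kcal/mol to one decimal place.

ΔH°rxn = -30.9 kcal/mol

(1) reversed: -4.9 kcal/mol
(2) as written: -26.0 kcal/mol
ΔH°rxn = (-1)·(+4.9) + (1)·(-26.0) = -30.9 kcal/mol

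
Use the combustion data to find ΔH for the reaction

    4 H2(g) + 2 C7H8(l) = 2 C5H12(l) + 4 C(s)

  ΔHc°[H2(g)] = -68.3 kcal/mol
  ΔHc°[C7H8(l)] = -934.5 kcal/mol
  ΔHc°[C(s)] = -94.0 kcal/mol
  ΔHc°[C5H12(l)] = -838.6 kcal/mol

ΔH = -89.0 kcal/mol

With combustion enthalpies, reactants minus products:
= [4·(-68.3) + 2·(-934.5)] − [2·(-838.6) + 4·(-94.0)]
= -89.0 kcal/mol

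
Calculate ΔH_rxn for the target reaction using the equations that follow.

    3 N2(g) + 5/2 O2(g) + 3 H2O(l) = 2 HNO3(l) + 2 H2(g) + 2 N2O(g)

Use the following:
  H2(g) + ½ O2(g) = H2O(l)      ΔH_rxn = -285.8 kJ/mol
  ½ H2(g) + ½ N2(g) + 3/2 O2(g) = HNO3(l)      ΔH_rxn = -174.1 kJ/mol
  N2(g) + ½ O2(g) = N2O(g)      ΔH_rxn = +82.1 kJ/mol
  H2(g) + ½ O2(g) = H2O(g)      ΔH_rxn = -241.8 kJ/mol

equation 1 reversed and × 3 (reverse to put H2O(l) on the reactant side; ×3 to match 3 H2O(l) in the target): (-3)·(-285.8) = +857.4 kJ/mol
equation 2 × 2 (×2 to match 2 HNO3(l) in the target): (2)·(-174.1) = -348.2 kJ/mol
equation 3 × 2 (×2 to match 2 N2O(g) in the target): (2)·(+82.1) = +164.2 kJ/mol
equation 4: not needed (H2O(g) appears nowhere else).
Since enthalpy is a state function, ΔH_rxn = (+857.4) + (-348.2) + (+164.2) = 673.4 kJ/mol

ΔH_rxn = 673.4 kJ/mol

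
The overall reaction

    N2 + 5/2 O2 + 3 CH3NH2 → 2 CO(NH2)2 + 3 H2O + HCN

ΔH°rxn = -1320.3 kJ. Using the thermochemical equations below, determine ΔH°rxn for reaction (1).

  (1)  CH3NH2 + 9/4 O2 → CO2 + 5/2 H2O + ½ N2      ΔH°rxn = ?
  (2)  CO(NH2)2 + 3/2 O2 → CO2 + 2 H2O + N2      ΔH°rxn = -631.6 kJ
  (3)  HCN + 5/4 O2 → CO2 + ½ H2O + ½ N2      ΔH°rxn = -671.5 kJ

ΔH°rxn = -1085.0 kJ

(1) × 3: contributes 3·x
(2) reversed and × 2: (-2)·(-631.6) = +1263.2 kJ
(3) reversed: +671.5 kJ
-1320.3 = (+1263.2) + (+671.5) + 3·x
x = (-1320.3 − (+1934.7)) / (3) = -1085.0 kJ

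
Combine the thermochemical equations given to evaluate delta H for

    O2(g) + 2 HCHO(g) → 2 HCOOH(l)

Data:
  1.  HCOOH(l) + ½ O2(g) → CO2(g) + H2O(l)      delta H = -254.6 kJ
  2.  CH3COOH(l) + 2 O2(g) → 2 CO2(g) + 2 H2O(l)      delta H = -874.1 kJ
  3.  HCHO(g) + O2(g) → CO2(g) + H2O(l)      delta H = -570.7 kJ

eq. 1 reversed and × 2: (-2)·(-254.6) = +509.2 kJ
eq. 2: not needed.
eq. 3 × 2: (2)·(-570.7) = -1141.4 kJ
By Hess's law, delta H = (-2)·(-254.6) + (2)·(-570.7) = -632.2 kJ

delta H = -632.2 kJ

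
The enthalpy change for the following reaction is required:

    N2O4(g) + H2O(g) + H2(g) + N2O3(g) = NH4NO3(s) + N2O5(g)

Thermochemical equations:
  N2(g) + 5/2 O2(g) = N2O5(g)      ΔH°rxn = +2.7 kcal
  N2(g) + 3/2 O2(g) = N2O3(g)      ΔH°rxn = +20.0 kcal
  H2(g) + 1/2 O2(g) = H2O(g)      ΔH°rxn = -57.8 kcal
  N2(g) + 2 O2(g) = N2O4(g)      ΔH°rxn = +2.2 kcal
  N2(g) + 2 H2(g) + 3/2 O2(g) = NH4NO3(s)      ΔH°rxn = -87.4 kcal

ΔH°rxn = -49.1 kcal

equation 1 as written: +2.7 kcal
equation 2 reversed: -20.0 kcal
equation 3 reversed: +57.8 kcal
equation 4 reversed: -2.2 kcal
equation 5 as written: -87.4 kcal
Summing the manipulated equations, ΔH°rxn = (1)·(+2.7) + (-1)·(+20.0) + (-1)·(-57.8) + (-1)·(+2.2) + (1)·(-87.4) = -49.1 kcal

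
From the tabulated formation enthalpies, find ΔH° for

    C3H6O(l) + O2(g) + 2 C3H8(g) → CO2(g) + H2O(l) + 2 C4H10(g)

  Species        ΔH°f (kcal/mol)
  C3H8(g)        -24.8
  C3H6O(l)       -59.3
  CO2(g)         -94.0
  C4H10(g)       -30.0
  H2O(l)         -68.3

Products: 1·(-94.0) + 1·(-68.3) + 2·(-30.0) = -222.3
Reactants: 1·(-59.3) + 1·(+0.0) + 2·(-24.8) = -108.9
ΔH° = (-222.3) − (-108.9) = -113.4 kcal/mol

ΔH° = -113.4 kcal/mol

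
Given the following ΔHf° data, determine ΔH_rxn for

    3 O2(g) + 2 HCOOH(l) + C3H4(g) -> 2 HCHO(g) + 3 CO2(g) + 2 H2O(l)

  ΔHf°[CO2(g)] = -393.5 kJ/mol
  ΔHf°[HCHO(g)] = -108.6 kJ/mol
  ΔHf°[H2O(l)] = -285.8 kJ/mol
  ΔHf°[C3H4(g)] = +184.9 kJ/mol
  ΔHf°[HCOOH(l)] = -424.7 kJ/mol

ΔH_rxn = -1304.8 kJ/mol

ΔH°rxn = Σ nΔHf°(products) − Σ nΔHf°(reactants).
Products: 2·(-108.6) + 3·(-393.5) + 2·(-285.8) = -1969.3
Reactants: 3·(+0.0) + 2·(-424.7) + 1·(+184.9) = -664.5
ΔH_rxn = (-1969.3) − (-664.5) = -1304.8 kJ/mol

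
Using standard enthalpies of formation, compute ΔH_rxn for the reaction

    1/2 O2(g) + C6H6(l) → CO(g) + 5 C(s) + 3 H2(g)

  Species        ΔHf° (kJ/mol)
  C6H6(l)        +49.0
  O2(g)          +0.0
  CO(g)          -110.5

ΔH°rxn = Σ nΔHf°(products) − Σ nΔHf°(reactants).
Products: 1·(-110.5) + 5·(+0.0) + 3·(+0.0) = -110.5
Reactants: 1/2·(+0.0) + 1·(+49.0) = +49.0
ΔH_rxn = (-110.5) − (+49.0) = -159.5 kJ/mol

ΔH_rxn = -159.5 kJ/mol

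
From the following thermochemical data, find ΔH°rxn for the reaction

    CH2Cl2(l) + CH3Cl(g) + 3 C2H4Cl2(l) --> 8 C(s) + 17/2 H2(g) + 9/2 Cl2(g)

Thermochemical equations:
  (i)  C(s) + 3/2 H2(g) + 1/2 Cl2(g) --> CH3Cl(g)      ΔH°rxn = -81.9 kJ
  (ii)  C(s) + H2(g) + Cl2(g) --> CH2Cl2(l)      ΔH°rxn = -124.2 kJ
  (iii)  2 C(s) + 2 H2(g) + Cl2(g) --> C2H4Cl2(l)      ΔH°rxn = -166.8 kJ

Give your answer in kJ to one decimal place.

ΔH°rxn = 706.5 kJ

(i) reversed (reverse to put CH3Cl(g) on the reactant side): +81.9 kJ
(ii) reversed (CH2Cl2(l) must end up as a reactant): +124.2 kJ
(iii) reversed and × 3 (C2H4Cl2(l) must end up as a reactant; scale by 3 for the 3 C2H4Cl2(l)): (-3)·(-166.8) = +500.4 kJ
Combining the equations, ΔH°rxn = (+81.9) + (+124.2) + (+500.4) = 706.5 kJ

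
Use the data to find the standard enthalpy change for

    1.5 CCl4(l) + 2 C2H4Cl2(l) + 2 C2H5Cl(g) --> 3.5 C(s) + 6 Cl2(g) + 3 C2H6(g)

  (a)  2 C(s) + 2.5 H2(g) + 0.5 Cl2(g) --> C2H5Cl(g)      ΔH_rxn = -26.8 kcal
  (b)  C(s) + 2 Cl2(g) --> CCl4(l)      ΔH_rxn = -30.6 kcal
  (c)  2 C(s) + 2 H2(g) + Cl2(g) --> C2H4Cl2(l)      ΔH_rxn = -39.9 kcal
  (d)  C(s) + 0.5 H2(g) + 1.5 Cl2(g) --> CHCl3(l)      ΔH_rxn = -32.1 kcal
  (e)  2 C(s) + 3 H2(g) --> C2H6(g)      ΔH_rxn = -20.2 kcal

(a) reversed and × 2: (-2)·(-26.8) = +53.6 kcal
(b) reversed and × 3/2: (-3/2)·(-30.6) = +45.9 kcal
(c) reversed and × 2: (-2)·(-39.9) = +79.8 kcal
(d): not needed.
(e) × 3: (3)·(-20.2) = -60.6 kcal
Since enthalpy is a state function, ΔH_rxn = (+53.6) + (+45.9) + (+79.8) + (-60.6) = 118.7 kcal

ΔH_rxn = 118.7 kcal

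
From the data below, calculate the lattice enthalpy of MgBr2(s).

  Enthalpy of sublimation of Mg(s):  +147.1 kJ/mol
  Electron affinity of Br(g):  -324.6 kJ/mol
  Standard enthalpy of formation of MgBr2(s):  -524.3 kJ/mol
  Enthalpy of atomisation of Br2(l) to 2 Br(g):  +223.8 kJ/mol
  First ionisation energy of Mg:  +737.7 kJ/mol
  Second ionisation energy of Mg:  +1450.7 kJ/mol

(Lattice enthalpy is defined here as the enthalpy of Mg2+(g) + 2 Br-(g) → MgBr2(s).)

U = -2434.4 kJ/mol

ΔHf° = 1·ΔHsub + 1·(ΣIE) + 1·D(Br2) + 2·EA + U
-524.3 = 1·(+147.1) + 1·(+2188.4) + 1·(+223.8) + 2·(-324.6) + U
U = -524.3 − (+1910.1) = -2434.4 kJ/mol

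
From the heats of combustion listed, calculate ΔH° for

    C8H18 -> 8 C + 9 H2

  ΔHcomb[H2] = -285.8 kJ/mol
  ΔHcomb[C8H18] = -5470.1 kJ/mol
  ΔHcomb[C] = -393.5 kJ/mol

Using ΔH = Σ nΔHc°(reactants) − Σ nΔHc°(products):
= [1·(-5470.1)] − [8·(-393.5) + 9·(-285.8)]
= 250.1 kJ/mol

ΔH° = 250.1 kJ/mol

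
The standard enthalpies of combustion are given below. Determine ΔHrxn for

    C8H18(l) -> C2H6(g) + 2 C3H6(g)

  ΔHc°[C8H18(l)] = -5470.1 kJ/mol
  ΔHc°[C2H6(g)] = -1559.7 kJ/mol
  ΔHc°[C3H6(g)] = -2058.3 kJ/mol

ΔHrxn = 206.2 kJ/mol

Using ΔH = Σ nΔHc°(reactants) − Σ nΔHc°(products):
= [1·(-5470.1)] − [1·(-1559.7) + 2·(-2058.3)]
= 206.2 kJ/mol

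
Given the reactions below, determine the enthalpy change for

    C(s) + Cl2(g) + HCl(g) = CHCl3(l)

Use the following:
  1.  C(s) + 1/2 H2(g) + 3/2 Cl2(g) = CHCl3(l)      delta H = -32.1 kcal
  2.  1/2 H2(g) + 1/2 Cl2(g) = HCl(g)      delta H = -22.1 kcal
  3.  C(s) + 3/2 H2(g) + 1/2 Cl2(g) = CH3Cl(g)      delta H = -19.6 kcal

eq. 1 as written: -32.1 kcal
eq. 2 reversed: +22.1 kcal
eq. 3: not needed.
Combining the equations, delta H = (1)·(-32.1) + (-1)·(-22.1) = -10.0 kcal

delta H = -10.0 kcal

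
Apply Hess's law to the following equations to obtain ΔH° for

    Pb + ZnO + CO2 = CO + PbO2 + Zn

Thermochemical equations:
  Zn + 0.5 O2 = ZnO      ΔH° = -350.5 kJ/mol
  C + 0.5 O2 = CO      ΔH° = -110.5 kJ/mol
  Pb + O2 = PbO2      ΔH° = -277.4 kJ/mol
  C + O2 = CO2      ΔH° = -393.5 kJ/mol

ΔH° = 356.1 kJ/mol

equation 1 reversed (reverse to put ZnO on the reactant side): +350.5 kJ/mol
equation 2 as written (CO already on the product side): -110.5 kJ/mol
equation 3 as written (PbO2 already on the product side): -277.4 kJ/mol
equation 4 reversed (reverse to put CO2 on the reactant side): +393.5 kJ/mol
Summing the manipulated equations, ΔH° = (+350.5) + (-110.5) + (-277.4) + (+393.5) = 356.1 kJ/mol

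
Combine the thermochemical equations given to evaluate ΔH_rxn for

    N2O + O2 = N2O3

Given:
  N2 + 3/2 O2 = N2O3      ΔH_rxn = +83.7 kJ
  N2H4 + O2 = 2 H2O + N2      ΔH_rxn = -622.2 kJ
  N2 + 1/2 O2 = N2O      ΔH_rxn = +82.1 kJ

ΔH_rxn = 1.6 kJ

equation 1 as written: +83.7 kJ
equation 2: not needed.
equation 3 reversed: -82.1 kJ
Since enthalpy is a state function, ΔH_rxn = (+83.7) + (-82.1) = 1.6 kJ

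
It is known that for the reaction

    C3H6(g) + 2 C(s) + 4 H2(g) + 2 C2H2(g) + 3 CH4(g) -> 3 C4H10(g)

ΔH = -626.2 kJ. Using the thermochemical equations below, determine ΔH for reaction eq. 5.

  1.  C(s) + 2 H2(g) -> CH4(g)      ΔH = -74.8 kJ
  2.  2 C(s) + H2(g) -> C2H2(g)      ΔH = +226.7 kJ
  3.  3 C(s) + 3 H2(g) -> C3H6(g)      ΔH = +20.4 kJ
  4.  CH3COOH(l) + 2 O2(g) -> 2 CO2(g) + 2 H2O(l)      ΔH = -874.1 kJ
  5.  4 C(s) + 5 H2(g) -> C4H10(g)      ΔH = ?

ΔH = -125.6 kJ

eq. 1 reversed and × 3 (CH4(g) must end up as a reactant; ×3 to match 3 CH4(g) in the target): (-3)·(-74.8) = +224.4 kJ
eq. 2 reversed and × 2 (C2H2(g) must end up as a reactant; ×2 to match 2 C2H2(g) in the target): (-2)·(+226.7) = -453.4 kJ
eq. 3 reversed (C3H6(g) must end up as a reactant): -20.4 kJ
eq. 4: not needed (CH3COOH(l) appears nowhere else).
eq. 5 × 3 (×3 to match 3 C4H10(g) in the target): contributes 3·x
-626.2 = (+224.4) + (-453.4) + (-20.4) + 3·x
x = (-626.2 − (-249.4)) / (3) = -125.6 kJ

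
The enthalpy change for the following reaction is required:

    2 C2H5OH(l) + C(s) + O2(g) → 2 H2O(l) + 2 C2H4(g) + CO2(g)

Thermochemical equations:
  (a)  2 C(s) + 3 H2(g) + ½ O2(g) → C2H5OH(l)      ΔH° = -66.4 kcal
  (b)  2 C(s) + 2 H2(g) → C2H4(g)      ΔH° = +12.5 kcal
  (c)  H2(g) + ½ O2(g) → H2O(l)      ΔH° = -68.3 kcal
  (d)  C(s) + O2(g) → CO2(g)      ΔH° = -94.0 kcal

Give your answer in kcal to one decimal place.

(a) reversed and × 2: (-2)·(-66.4) = +132.8 kcal
(b) × 2: (2)·(+12.5) = +25.0 kcal
(c) × 2: (2)·(-68.3) = -136.6 kcal
(d) as written: -94.0 kcal
ΔH° = (-2)·(-66.4) + (2)·(+12.5) + (2)·(-68.3) + (1)·(-94.0) = -72.8 kcal

ΔH° = -72.8 kcal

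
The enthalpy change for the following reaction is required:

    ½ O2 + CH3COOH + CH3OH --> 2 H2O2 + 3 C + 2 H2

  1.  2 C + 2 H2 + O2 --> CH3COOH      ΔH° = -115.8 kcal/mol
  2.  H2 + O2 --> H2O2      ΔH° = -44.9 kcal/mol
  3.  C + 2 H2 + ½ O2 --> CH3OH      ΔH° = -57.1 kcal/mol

eq. 1 reversed: +115.8 kcal/mol
eq. 2 × 2: (2)·(-44.9) = -89.8 kcal/mol
eq. 3 reversed: +57.1 kcal/mol
By Hess's law, ΔH° = (-1)·(-115.8) + (2)·(-44.9) + (-1)·(-57.1) = 83.1 kcal/mol

ΔH° = 83.1 kcal/mol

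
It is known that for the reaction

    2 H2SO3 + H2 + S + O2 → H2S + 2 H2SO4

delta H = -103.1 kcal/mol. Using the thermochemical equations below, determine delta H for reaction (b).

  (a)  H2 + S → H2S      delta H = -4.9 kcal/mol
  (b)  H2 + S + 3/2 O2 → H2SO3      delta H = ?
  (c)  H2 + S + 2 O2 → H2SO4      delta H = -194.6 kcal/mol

(a) as written: -4.9 kcal/mol
(b) reversed and × 2: contributes −2·x
(c) × 2: (2)·(-194.6) = -389.2 kcal/mol
-103.1 = (-4.9) + (-389.2) − 2·x
x = (-103.1 − (-394.1)) / (-2) = -145.5 kcal/mol

delta H = -145.5 kcal/mol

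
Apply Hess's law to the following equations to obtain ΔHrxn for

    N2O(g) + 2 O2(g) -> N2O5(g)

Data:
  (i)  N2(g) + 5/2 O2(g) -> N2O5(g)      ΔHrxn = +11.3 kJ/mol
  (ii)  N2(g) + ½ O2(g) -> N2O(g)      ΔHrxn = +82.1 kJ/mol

(i) as written (N2O5(g) already on the product side): +11.3 kJ/mol
(ii) reversed (N2O(g) must end up as a reactant): -82.1 kJ/mol
ΔHrxn = (1)·(+11.3) + (-1)·(+82.1) = -70.8 kJ/mol

ΔHrxn = -70.8 kJ/mol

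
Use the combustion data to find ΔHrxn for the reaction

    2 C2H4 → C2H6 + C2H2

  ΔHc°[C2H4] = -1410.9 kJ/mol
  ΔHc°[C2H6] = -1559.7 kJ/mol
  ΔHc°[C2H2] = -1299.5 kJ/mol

ΔHrxn = 37.4 kJ/mol

Using ΔH = Σ nΔHc°(reactants) − Σ nΔHc°(products):
= [2·(-1410.9)] − [1·(-1559.7) + 1·(-1299.5)]
= 37.4 kJ/mol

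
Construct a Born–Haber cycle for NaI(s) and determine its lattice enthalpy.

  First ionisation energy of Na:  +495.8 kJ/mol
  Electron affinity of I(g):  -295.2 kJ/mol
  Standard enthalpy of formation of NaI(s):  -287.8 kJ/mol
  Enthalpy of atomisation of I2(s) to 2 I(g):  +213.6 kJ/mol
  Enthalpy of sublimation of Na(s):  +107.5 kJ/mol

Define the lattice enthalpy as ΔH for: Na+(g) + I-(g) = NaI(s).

U = -702.7 kJ/mol

ΔHf° = 1·ΔHsub + 1·(ΣIE) + 1/2·D(I2) + 1·EA + U
-287.8 = 1·(+107.5) + 1·(+495.8) + 1/2·(+213.6) + 1·(-295.2) + U
U = -287.8 − (+414.9) = -702.7 kJ/mol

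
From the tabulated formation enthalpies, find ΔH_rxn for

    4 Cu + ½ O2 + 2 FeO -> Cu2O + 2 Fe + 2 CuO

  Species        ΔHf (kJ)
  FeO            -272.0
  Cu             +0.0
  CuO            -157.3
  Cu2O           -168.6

ΔH_rxn = 60.8 kJ

Products: 1·(-168.6) + 2·(+0.0) + 2·(-157.3) = -483.2
Reactants: 4·(+0.0) + 1/2·(+0.0) + 2·(-272.0) = -544.0
ΔH_rxn = (-483.2) − (-544.0) = 60.8 kJ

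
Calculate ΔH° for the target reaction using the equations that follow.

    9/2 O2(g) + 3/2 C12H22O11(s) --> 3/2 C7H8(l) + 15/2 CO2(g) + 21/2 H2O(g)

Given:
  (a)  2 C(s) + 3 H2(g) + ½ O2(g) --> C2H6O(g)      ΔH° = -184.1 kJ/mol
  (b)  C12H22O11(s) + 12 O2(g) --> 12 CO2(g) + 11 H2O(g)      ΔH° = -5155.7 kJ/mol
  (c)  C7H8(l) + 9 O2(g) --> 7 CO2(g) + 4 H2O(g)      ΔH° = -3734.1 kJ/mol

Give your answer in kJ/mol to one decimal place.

ΔH° = -2132.4 kJ/mol

(a): not needed (H2(g) appears nowhere else).
(b) × 3/2 (×3/2 to match 3/2 C12H22O11(s) in the target): (3/2)·(-5155.7) = -7733.55 kJ/mol
(c) reversed and × 3/2 (reverse to put C7H8(l) on the product side; ×3/2 to match 3/2 C7H8(l) in the target): (-3/2)·(-3734.1) = +5601.15 kJ/mol
By Hess's law, ΔH° = (-7733.55) + (+5601.15) = -2132.4 kJ/mol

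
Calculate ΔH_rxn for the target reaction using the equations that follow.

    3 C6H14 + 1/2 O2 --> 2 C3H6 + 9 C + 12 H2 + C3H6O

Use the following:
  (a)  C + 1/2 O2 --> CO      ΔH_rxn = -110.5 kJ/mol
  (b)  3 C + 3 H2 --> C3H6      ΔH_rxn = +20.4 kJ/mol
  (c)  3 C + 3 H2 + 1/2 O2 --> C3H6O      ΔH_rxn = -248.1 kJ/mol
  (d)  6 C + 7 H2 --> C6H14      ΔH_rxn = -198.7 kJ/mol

(a): not needed (CO appears nowhere else).
(b) × 2 (×2 to match 2 C3H6 in the target): (2)·(+20.4) = +40.8 kJ/mol
(c) as written (C3H6O already on the product side): -248.1 kJ/mol
(d) reversed and × 3 (reverse to put C6H14 on the reactant side; scale by 3 for the 3 C6H14): (-3)·(-198.7) = +596.1 kJ/mol
Combining the equations, ΔH_rxn = (+40.8) + (-248.1) + (+596.1) = 388.8 kJ/mol

ΔH_rxn = 388.8 kJ/mol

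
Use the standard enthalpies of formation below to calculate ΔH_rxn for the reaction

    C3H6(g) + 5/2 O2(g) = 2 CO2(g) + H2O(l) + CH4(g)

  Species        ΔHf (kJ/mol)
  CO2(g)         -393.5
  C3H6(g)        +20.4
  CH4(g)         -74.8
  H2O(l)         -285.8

ΔH_rxn = -1168.0 kJ/mol

Products: 2·(-393.5) + 1·(-285.8) + 1·(-74.8) = -1147.6
Reactants: 1·(+20.4) + 5/2·(+0.0) = +20.4
ΔH_rxn = (-1147.6) − (+20.4) = -1168.0 kJ/mol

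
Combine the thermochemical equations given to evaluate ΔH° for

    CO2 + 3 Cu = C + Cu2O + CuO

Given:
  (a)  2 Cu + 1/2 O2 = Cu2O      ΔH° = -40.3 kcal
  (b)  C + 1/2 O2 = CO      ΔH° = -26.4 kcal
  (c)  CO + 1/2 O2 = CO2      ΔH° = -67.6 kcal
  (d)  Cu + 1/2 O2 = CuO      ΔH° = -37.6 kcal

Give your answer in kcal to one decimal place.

(a) as written: -40.3 kcal
(b) reversed: +26.4 kcal
(c) reversed: +67.6 kcal
(d) as written: -37.6 kcal
Since enthalpy is a state function, ΔH° = (1)·(-40.3) + (-1)·(-26.4) + (-1)·(-67.6) + (1)·(-37.6) = 16.1 kcal

ΔH° = 16.1 kcal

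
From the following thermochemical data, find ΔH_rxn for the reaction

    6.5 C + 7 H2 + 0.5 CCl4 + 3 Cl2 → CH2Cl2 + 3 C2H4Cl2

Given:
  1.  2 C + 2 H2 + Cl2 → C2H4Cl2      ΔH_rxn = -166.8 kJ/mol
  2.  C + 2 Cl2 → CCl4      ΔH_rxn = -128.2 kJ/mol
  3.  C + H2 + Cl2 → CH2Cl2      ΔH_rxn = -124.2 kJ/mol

ΔH_rxn = -560.5 kJ/mol

eq. 1 × 3 (scale by 3 for the 3 C2H4Cl2): (3)·(-166.8) = -500.4 kJ/mol
eq. 2 reversed and × 1/2 (CCl4 must end up as a reactant; scale by 1/2 for the 1/2 CCl4): (-1/2)·(-128.2) = +64.1 kJ/mol
eq. 3 as written (CH2Cl2 already on the product side): -124.2 kJ/mol
Combining the equations, ΔH_rxn = (-500.4) + (+64.1) + (-124.2) = -560.5 kJ/mol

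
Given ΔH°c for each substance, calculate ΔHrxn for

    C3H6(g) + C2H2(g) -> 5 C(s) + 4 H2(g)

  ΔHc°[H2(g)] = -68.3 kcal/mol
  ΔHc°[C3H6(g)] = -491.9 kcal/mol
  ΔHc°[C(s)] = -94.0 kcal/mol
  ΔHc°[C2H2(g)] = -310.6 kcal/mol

ΔHrxn = -59.3 kcal/mol

Using ΔH = Σ nΔHc°(reactants) − Σ nΔHc°(products):
= [1·(-491.9) + 1·(-310.6)] − [5·(-94.0) + 4·(-68.3)]
= -59.3 kcal/mol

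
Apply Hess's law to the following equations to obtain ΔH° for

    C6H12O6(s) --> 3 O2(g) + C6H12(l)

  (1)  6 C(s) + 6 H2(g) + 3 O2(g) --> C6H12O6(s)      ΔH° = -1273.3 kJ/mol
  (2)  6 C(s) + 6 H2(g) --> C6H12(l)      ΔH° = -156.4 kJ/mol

(1) reversed (C6H12O6(s) must end up as a reactant): +1273.3 kJ/mol
(2) as written (C6H12(l) already on the product side): -156.4 kJ/mol
Combining the equations, ΔH° = (-1)·(-1273.3) + (1)·(-156.4) = 1116.9 kJ/mol

ΔH° = 1116.9 kJ/mol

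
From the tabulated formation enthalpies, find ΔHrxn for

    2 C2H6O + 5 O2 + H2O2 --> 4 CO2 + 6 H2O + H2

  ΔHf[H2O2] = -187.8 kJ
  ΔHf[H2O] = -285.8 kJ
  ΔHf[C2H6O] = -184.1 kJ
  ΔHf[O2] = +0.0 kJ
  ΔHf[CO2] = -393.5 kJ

ΔHrxn = -2732.8 kJ

Products: 4·(-393.5) + 6·(-285.8) + 1·(+0.0) = -3288.8
Reactants: 2·(-184.1) + 5·(+0.0) + 1·(-187.8) = -556.0
ΔHrxn = (-3288.8) − (-556.0) = -2732.8 kJ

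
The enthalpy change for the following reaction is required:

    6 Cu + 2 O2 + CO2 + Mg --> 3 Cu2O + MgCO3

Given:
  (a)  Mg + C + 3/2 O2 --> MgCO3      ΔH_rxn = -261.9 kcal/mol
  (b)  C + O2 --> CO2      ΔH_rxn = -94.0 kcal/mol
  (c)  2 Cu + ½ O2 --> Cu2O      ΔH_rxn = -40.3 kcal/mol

(a) as written: -261.9 kcal/mol
(b) reversed: +94.0 kcal/mol
(c) × 3: (3)·(-40.3) = -120.9 kcal/mol
ΔH_rxn = (1)·(-261.9) + (-1)·(-94.0) + (3)·(-40.3) = -288.8 kcal/mol

ΔH_rxn = -288.8 kcal/mol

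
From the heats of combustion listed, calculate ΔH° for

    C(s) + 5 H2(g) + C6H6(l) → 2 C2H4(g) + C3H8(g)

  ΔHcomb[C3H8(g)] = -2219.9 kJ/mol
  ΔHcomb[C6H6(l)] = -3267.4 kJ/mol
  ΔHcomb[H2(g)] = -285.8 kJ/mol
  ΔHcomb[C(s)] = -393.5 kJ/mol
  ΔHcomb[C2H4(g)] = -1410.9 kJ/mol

Using ΔH = Σ nΔHc°(reactants) − Σ nΔHc°(products):
= [1·(-393.5) + 5·(-285.8) + 1·(-3267.4)] − [2·(-1410.9) + 1·(-2219.9)]
= -48.2 kJ/mol

ΔH° = -48.2 kJ/mol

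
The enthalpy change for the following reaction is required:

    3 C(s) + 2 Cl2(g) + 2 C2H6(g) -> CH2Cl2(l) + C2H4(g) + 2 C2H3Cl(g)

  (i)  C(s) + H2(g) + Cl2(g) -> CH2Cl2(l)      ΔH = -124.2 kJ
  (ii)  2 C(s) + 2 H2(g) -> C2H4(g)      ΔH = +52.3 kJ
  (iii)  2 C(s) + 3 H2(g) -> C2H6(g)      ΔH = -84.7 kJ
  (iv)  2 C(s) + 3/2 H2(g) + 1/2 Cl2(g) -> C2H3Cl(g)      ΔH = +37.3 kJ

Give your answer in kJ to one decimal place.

ΔH = 172.1 kJ

(i) as written: -124.2 kJ
(ii) as written: +52.3 kJ
(iii) reversed and × 2: (-2)·(-84.7) = +169.4 kJ
(iv) × 2: (2)·(+37.3) = +74.6 kJ
By Hess's law, ΔH = (1)·(-124.2) + (1)·(+52.3) + (-2)·(-84.7) + (2)·(+37.3) = 172.1 kJ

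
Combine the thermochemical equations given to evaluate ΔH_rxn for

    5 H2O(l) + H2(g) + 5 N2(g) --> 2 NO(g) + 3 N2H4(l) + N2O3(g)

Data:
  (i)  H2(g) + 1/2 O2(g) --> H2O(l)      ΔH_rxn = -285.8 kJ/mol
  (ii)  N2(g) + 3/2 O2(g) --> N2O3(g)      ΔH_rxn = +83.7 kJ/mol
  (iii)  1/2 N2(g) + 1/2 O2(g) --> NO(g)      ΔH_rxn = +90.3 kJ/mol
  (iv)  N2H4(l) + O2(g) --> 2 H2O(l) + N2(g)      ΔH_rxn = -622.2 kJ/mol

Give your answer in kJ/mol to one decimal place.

(i) as written (H2(g) already on the reactant side): -285.8 kJ/mol
(ii) as written (N2O3(g) already on the product side): +83.7 kJ/mol
(iii) × 2 (scale by 2 for the 2 NO(g)): (2)·(+90.3) = +180.6 kJ/mol
(iv) reversed and × 3 (reverse to put N2H4(l) on the product side; scale by 3 for the 3 N2H4(l)): (-3)·(-622.2) = +1866.6 kJ/mol
ΔH_rxn = (-285.8) + (+83.7) + (+180.6) + (+1866.6) = 1845.1 kJ/mol

ΔH_rxn = 1845.1 kJ/mol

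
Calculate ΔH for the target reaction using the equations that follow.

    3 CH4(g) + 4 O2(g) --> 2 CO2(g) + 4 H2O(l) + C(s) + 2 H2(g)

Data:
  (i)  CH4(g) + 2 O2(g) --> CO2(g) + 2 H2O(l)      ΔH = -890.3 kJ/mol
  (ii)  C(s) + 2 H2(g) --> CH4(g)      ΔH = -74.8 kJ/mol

(i) × 2 (scale by 2 for the 2 CO2(g)): (2)·(-890.3) = -1780.6 kJ/mol
(ii) reversed (reverse to put C(s) on the product side): +74.8 kJ/mol
ΔH = (-1780.6) + (+74.8) = -1705.8 kJ/mol

ΔH = -1705.8 kJ/mol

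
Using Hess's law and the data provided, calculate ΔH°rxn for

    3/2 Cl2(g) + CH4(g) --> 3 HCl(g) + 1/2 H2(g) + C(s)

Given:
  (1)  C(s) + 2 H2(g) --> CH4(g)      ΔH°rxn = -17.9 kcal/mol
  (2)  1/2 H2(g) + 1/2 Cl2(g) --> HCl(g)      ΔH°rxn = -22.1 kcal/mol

ΔH°rxn = -48.4 kcal/mol

(1) reversed: +17.9 kcal/mol
(2) × 3: (3)·(-22.1) = -66.3 kcal/mol
Summing the manipulated equations, ΔH°rxn = (+17.9) + (-66.3) = -48.4 kcal/mol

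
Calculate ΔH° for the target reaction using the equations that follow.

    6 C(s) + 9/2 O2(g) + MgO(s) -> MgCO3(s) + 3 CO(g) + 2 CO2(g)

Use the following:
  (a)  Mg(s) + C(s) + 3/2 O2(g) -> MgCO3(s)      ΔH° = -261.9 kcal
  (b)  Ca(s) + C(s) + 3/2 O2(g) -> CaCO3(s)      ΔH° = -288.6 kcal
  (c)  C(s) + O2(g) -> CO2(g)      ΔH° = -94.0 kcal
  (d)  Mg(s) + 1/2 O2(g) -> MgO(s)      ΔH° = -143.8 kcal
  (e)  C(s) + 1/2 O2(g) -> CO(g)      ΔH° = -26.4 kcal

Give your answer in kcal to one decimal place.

ΔH° = -385.3 kcal

(a) as written: -261.9 kcal
(b): not needed.
(c) × 2: (2)·(-94.0) = -188.0 kcal
(d) reversed: +143.8 kcal
(e) × 3: (3)·(-26.4) = -79.2 kcal
ΔH° = (1)·(-261.9) + (2)·(-94.0) + (-1)·(-143.8) + (3)·(-26.4) = -385.3 kcal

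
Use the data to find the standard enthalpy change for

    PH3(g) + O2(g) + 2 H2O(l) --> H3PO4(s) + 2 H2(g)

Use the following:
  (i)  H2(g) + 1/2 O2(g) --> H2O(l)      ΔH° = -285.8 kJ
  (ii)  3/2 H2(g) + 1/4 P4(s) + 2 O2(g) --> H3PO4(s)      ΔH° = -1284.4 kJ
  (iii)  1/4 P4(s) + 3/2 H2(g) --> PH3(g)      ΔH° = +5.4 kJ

(i) reversed and × 2: (-2)·(-285.8) = +571.6 kJ
(ii) as written: -1284.4 kJ
(iii) reversed: -5.4 kJ
Combining the equations, ΔH° = (-2)·(-285.8) + (1)·(-1284.4) + (-1)·(+5.4) = -718.2 kJ

ΔH° = -718.2 kJ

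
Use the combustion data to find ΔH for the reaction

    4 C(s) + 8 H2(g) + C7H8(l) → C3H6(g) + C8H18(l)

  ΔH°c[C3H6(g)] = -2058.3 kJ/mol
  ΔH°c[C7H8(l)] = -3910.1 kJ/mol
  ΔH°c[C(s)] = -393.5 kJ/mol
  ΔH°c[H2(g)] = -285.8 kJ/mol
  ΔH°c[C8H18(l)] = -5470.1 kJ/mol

With combustion enthalpies, reactants minus products:
= [4·(-393.5) + 8·(-285.8) + 1·(-3910.1)] − [1·(-2058.3) + 1·(-5470.1)]
= -242.1 kJ/mol

ΔH = -242.1 kJ/mol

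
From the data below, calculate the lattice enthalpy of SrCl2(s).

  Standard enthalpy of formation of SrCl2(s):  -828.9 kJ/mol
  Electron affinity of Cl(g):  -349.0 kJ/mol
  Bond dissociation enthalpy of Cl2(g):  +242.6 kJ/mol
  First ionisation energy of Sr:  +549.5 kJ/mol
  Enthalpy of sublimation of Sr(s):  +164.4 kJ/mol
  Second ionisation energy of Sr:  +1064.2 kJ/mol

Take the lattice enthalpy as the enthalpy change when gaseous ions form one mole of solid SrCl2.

ΔHf° = 1·ΔHsub + 1·(ΣIE) + 1·D(Cl2) + 2·EA + U
-828.9 = 1·(+164.4) + 1·(+1613.7) + 1·(+242.6) + 2·(-349.0) + U
U = -828.9 − (+1322.7) = -2151.6 kJ/mol

U = -2151.6 kJ/mol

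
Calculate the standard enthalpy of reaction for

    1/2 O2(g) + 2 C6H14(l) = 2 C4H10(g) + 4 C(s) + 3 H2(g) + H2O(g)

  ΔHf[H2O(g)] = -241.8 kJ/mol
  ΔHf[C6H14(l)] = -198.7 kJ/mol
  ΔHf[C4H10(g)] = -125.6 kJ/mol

ΔHrxn = -95.6 kJ/mol

Products: 2·(-125.6) + 4·(+0.0) + 3·(+0.0) + 1·(-241.8) = -493.0
Reactants: 1/2·(+0.0) + 2·(-198.7) = -397.4
ΔHrxn = (-493.0) − (-397.4) = -95.6 kJ/mol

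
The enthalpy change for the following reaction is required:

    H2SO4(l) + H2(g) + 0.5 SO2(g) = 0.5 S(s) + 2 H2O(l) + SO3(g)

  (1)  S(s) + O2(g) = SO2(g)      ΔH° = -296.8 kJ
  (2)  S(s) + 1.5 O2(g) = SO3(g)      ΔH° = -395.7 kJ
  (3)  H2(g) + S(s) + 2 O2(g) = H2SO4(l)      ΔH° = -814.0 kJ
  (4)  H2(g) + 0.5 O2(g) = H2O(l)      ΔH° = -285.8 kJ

ΔH° = -4.9 kJ

(1) reversed and × 1/2: (-1/2)·(-296.8) = +148.4 kJ
(2) as written: -395.7 kJ
(3) reversed: +814.0 kJ
(4) × 2: (2)·(-285.8) = -571.6 kJ
Combining the equations, ΔH° = (-1/2)·(-296.8) + (1)·(-395.7) + (-1)·(-814.0) + (2)·(-285.8) = -4.9 kJ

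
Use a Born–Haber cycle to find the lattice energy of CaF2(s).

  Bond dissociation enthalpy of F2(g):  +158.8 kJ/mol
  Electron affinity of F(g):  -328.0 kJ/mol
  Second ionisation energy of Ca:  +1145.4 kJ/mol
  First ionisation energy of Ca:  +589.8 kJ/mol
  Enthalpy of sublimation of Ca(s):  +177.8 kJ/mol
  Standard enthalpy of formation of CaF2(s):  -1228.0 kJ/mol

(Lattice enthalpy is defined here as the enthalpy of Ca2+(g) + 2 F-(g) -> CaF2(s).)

U = -2643.8 kJ/mol

ΔHf° = 1·ΔHsub + 1·(ΣIE) + 1·D(F2) + 2·EA + U
-1228.0 = 1·(+177.8) + 1·(+1735.2) + 1·(+158.8) + 2·(-328.0) + U
U = -1228.0 − (+1415.8) = -2643.8 kJ/mol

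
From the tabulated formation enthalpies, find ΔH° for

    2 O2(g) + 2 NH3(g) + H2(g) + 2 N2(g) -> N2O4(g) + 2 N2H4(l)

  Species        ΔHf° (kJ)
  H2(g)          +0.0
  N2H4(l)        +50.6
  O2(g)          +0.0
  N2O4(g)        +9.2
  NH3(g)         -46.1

Products: 1·(+9.2) + 2·(+50.6) = +110.4
Reactants: 2·(+0.0) + 2·(-46.1) + 1·(+0.0) + 2·(+0.0) = -92.2
ΔH° = (+110.4) − (-92.2) = 202.6 kJ

ΔH° = 202.6 kJ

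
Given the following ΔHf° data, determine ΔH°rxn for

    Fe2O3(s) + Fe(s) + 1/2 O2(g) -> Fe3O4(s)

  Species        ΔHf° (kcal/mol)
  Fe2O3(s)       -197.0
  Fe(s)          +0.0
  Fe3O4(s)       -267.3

ΔH°rxn = -70.3 kcal/mol

Products: 1·(-267.3) = -267.3
Reactants: 1·(-197.0) + 1·(+0.0) + 1/2·(+0.0) = -197.0
ΔH°rxn = (-267.3) − (-197.0) = -70.3 kcal/mol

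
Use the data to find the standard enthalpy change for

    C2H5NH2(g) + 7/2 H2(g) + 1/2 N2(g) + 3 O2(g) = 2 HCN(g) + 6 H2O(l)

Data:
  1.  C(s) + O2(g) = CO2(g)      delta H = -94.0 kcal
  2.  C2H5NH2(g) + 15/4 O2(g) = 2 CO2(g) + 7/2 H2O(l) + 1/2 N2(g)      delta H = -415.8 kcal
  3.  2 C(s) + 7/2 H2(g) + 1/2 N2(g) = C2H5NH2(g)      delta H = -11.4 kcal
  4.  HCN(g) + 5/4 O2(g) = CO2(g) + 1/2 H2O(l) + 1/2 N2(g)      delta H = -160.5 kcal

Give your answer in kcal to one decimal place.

eq. 1 reversed and × 2: (-2)·(-94.0) = +188.0 kcal
eq. 2 × 2: (2)·(-415.8) = -831.6 kcal
eq. 3 as written (H2(g) already on the reactant side): -11.4 kcal
eq. 4 reversed and × 2 (HCN(g) must end up as a product; ×2 to match 2 HCN(g) in the target): (-2)·(-160.5) = +321.0 kcal
Combining the equations, delta H = (-2)·(-94.0) + (2)·(-415.8) + (1)·(-11.4) + (-2)·(-160.5) = -334.0 kcal

delta H = -334.0 kcal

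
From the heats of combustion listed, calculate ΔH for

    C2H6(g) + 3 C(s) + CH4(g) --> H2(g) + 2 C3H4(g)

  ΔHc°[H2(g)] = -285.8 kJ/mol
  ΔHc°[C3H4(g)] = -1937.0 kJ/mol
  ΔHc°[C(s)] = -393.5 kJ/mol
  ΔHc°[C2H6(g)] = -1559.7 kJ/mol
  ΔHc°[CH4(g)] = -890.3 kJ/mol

ΔH = 529.3 kJ/mol

Using ΔH = Σ nΔHc°(reactants) − Σ nΔHc°(products):
= [1·(-1559.7) + 3·(-393.5) + 1·(-890.3)] − [1·(-285.8) + 2·(-1937.0)]
= 529.3 kJ/mol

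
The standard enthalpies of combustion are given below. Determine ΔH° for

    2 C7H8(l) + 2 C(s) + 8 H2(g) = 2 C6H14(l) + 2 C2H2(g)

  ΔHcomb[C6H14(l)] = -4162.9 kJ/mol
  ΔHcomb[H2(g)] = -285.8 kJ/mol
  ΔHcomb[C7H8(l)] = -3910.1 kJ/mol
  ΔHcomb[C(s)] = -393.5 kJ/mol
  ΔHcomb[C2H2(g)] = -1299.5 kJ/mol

Using ΔH = Σ nΔHc°(reactants) − Σ nΔHc°(products):
= [2·(-3910.1) + 2·(-393.5) + 8·(-285.8)] − [2·(-4162.9) + 2·(-1299.5)]
= 31.2 kJ/mol

ΔH° = 31.2 kJ/mol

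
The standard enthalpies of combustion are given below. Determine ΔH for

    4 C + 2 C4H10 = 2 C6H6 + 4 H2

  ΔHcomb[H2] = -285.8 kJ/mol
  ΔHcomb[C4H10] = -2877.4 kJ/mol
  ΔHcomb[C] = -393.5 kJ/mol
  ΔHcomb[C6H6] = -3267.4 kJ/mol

ΔH = 349.2 kJ/mol

Using ΔH = Σ nΔHc°(reactants) − Σ nΔHc°(products):
= [4·(-393.5) + 2·(-2877.4)] − [2·(-3267.4) + 4·(-285.8)]
= 349.2 kJ/mol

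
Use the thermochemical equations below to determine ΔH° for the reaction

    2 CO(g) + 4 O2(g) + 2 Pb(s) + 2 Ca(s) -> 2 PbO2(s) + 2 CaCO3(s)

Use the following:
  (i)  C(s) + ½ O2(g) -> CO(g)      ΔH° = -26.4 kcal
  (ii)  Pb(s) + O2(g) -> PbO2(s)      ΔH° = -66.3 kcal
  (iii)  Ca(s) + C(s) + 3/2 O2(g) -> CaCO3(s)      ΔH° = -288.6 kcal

(i) reversed and × 2 (reverse to put CO(g) on the reactant side; ×2 to match 2 CO(g) in the target): (-2)·(-26.4) = +52.8 kcal
(ii) × 2 (scale by 2 for the 2 PbO2(s)): (2)·(-66.3) = -132.6 kcal
(iii) × 2 (×2 to match 2 CaCO3(s) in the target): (2)·(-288.6) = -577.2 kcal
Summing the manipulated equations, ΔH° = (+52.8) + (-132.6) + (-577.2) = -657.0 kcal

ΔH° = -657.0 kcal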